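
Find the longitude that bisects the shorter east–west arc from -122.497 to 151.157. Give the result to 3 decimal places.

-165.670°

Signed shortest Δλ from -122.497° to +151.157° is -86.346°.
Midpoint longitude = -122.497° + (-86.346°)/2 = -122.497° − 43.173° = -165.670°.
(The naïve average (-122.497 + +151.157)/2 = 14.33° is on the wrong side of the globe.)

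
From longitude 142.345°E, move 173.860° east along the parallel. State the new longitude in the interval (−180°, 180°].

43.795°W

Start at +142.345°; shift +173.860° → +316.205°.
+316.205° lies outside (−180°, 180°]; subtract 360° → -43.795°.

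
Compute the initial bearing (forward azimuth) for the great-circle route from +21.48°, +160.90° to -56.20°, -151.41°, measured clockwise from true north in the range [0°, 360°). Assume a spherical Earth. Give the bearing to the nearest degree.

156°

Δλ = -151.41 − 160.90 = -312.31°; wrapped into (−180°, 180°]: 47.69°.
θ = atan2( sin Δλ · cos φ₂ , cos φ₁ · sin φ₂ − sin φ₁ · cos φ₂ · cos Δλ )
  = atan2(0.41139, -0.91039) = 155.683° → normalised to [0°, 360°): 155.683°.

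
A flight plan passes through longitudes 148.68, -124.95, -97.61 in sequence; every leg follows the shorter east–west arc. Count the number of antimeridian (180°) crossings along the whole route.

1

Leg 1: +148.68° → -124.95°, shortest Δλ = 86.37° (east) — crosses 180°.
Leg 2: -124.95° → -97.61°, shortest Δλ = 27.34° (east) — does not cross 180°.
Total crossings: 1.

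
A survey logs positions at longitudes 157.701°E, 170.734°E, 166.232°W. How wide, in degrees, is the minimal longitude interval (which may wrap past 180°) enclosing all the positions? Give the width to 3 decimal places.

Sort the longitudes: -166.232°, +157.701°, +170.734°.
Eastward gaps between consecutive values (wrapping around): 323.933°, 13.033°, 23.034°.
Largest gap = 323.933° ⇒ minimal covering band is its complement: 360° − 323.933° = 36.067°.
Band runs from +157.701° eastward to -166.232°, crossing the antimeridian.

36.067°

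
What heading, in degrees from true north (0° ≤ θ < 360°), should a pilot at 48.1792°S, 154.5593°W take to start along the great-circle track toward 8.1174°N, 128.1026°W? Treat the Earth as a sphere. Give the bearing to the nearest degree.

Δλ = -128.1026 − -154.5593 = 26.4567°.
θ = atan2( sin Δλ · cos φ₂ , cos φ₁ · sin φ₂ − sin φ₁ · cos φ₂ · cos Δλ )
  = atan2(0.44106, 0.75466) = 30.304° → normalised to [0°, 360°): 30.304°.

30°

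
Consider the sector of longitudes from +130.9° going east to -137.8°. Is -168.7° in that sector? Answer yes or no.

Band width going east from +130.9° to -137.8°: ((-137.8 − 130.9) mod 360) = 91.3°.
Offset of -168.7° east of the west edge: ((-168.7 − 130.9) mod 360) = 60.4°.
60.4° ≤ 91.3° ⇒ inside.

Yes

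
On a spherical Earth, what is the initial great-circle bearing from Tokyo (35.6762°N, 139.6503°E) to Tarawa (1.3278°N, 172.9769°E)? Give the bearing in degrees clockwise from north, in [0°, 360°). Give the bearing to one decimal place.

Δλ = 172.9769 − 139.6503 = 33.3266°.
θ = atan2( sin Δλ · cos φ₂ , cos φ₁ · sin φ₂ − sin φ₁ · cos φ₂ · cos Δλ )
  = atan2(0.54926, -0.46834) = 130.453° → normalised to [0°, 360°): 130.453°.

130.5°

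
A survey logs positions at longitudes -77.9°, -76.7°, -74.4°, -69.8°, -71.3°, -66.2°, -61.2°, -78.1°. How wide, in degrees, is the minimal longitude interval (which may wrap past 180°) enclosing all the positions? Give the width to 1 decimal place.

Sort the longitudes: -78.1°, -77.9°, -76.7°, -74.4°, -71.3°, -69.8°, -66.2°, -61.2°.
Eastward gaps between consecutive values (wrapping around): 0.2°, 1.2°, 2.3°, 3.1°, 1.5°, 3.6°, 5.0°, 343.1°.
Largest gap = 343.1° ⇒ minimal covering band is its complement: 360° − 343.1° = 16.9°.
Band runs from -78.1° eastward to -61.2°.

16.9°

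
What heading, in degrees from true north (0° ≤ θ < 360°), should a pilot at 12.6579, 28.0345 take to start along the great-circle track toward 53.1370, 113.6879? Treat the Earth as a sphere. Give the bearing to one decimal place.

Δλ = 113.6879 − 28.0345 = 85.6534°.
θ = atan2( sin Δλ · cos φ₂ , cos φ₁ · sin φ₂ − sin φ₁ · cos φ₂ · cos Δλ )
  = atan2(0.59818, 0.77066) = 37.818° → normalised to [0°, 360°): 37.818°.

37.8°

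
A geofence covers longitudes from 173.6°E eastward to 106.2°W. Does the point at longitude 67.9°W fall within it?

Band width going east from +173.6° to -106.2°: ((-106.2 − 173.6) mod 360) = 80.2°.
Offset of -67.9° east of the west edge: ((-67.9 − 173.6) mod 360) = 118.5°.
118.5° > 80.2° ⇒ outside.

No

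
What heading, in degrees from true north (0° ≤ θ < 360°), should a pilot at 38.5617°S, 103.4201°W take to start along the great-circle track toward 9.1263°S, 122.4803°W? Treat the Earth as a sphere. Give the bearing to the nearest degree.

325°

Δλ = -122.4803 − -103.4201 = -19.0602°.
θ = atan2( sin Δλ · cos φ₂ , cos φ₁ · sin φ₂ − sin φ₁ · cos φ₂ · cos Δλ )
  = atan2(-0.32243, 0.45770) = -35.163° → normalised to [0°, 360°): 324.837°.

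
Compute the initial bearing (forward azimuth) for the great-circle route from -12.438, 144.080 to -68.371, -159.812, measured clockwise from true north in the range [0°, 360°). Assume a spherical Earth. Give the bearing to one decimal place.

160.5°

Δλ = -159.812 − 144.080 = -303.892°; wrapped into (−180°, 180°]: 56.108°.
θ = atan2( sin Δλ · cos φ₂ , cos φ₁ · sin φ₂ − sin φ₁ · cos φ₂ · cos Δλ )
  = atan2(0.30597, -0.86350) = 160.489° → normalised to [0°, 360°): 160.489°.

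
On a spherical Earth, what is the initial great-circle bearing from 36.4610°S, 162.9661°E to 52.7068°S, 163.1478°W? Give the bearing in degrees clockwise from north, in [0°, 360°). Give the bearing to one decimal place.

Δλ = -163.1478 − 162.9661 = -326.1139°; wrapped into (−180°, 180°]: 33.8861°.
θ = atan2( sin Δλ · cos φ₂ , cos φ₁ · sin φ₂ − sin φ₁ · cos φ₂ · cos Δλ )
  = atan2(0.33781, -0.34092) = 135.262° → normalised to [0°, 360°): 135.262°.

135.3°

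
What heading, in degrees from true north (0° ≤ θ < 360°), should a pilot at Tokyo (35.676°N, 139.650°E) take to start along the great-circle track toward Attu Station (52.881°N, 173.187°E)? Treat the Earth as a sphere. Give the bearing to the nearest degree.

Δλ = 173.187 − 139.650 = 33.537°.
θ = atan2( sin Δλ · cos φ₂ , cos φ₁ · sin φ₂ − sin φ₁ · cos φ₂ · cos Δλ )
  = atan2(0.33340, 0.35438) = 43.253° → normalised to [0°, 360°): 43.253°.

43°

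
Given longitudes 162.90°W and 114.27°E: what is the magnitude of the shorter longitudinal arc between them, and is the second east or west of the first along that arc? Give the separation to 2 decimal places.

Raw difference: 114.27 − -162.90 = 277.17°.
Normalise into (−180°, 180°]: 277.17° − 360° = -82.83°.
Negative ⇒ the second point lies to the west; separation 82.83°.

82.83° west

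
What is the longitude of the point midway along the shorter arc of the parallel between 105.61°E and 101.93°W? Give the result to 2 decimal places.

Signed shortest Δλ from +105.61° to -101.93° is +152.46°.
Midpoint longitude = +105.61° + (+152.46°)/2 = +105.61° + 76.23° = +181.84°.
Normalise into (−180°, 180°]: -178.16°.
(The naïve average (+105.61 + -101.93)/2 = 1.84° is on the wrong side of the globe.)

178.16°W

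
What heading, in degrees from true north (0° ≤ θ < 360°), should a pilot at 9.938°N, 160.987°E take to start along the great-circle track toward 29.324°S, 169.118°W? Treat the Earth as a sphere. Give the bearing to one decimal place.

144.7°

Δλ = -169.118 − 160.987 = -330.105°; wrapped into (−180°, 180°]: 29.895°.
θ = atan2( sin Δλ · cos φ₂ , cos φ₁ · sin φ₂ − sin φ₁ · cos φ₂ · cos Δλ )
  = atan2(0.43455, -0.61285) = 144.661° → normalised to [0°, 360°): 144.661°.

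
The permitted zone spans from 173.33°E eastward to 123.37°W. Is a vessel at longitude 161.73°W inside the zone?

Yes

Band width going east from +173.33° to -123.37°: ((-123.37 − 173.33) mod 360) = 63.30°.
Offset of -161.73° east of the west edge: ((-161.73 − 173.33) mod 360) = 24.94°.
24.94° ≤ 63.30° ⇒ inside.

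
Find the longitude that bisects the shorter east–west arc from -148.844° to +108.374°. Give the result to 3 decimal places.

Signed shortest Δλ from -148.844° to +108.374° is -102.782°.
Midpoint longitude = -148.844° + (-102.782°)/2 = -148.844° − 51.391° = -200.235°.
Normalise into (−180°, 180°]: +159.765°.
(The naïve average (-148.844 + +108.374)/2 = -20.235° is on the wrong side of the globe.)

+159.765°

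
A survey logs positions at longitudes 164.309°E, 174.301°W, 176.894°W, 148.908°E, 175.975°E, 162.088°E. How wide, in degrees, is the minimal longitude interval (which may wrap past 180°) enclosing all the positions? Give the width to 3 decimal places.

36.791°

Sort the longitudes: -176.894°, -174.301°, +148.908°, +162.088°, +164.309°, +175.975°.
Eastward gaps between consecutive values (wrapping around): 2.593°, 323.209°, 13.180°, 2.221°, 11.666°, 7.131°.
Largest gap = 323.209° ⇒ minimal covering band is its complement: 360° − 323.209° = 36.791°.
Band runs from +148.908° eastward to -174.301°, crossing the antimeridian.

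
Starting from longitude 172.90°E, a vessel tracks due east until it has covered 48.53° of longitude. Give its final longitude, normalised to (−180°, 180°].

Start at +172.90°; shift +48.53° → +221.43°.
+221.43° lies outside (−180°, 180°]; subtract 360° → -138.57°.

138.57°W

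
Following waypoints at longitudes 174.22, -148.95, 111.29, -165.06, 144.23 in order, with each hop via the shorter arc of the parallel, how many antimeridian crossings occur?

Leg 1: +174.22° → -148.95°, shortest Δλ = 36.83° (east) — crosses 180°.
Leg 2: -148.95° → +111.29°, shortest Δλ = -99.76° (west) — crosses 180°.
Leg 3: +111.29° → -165.06°, shortest Δλ = 83.65° (east) — crosses 180°.
Leg 4: -165.06° → +144.23°, shortest Δλ = -50.71° (west) — crosses 180°.
Total crossings: 4.

4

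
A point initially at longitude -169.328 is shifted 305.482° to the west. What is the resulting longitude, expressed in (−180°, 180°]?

-114.810°

Start at -169.328°; shift −305.482° → -474.810°.
-474.810° lies outside (−180°, 180°]; add 360° → -114.810°.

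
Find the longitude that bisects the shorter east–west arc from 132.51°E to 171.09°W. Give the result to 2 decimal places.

160.71°E

Signed shortest Δλ from +132.51° to -171.09° is +56.40°.
Midpoint longitude = +132.51° + (+56.40°)/2 = +132.51° + 28.20° = +160.71°.
(The naïve average (+132.51 + -171.09)/2 = -19.29° is on the wrong side of the globe.)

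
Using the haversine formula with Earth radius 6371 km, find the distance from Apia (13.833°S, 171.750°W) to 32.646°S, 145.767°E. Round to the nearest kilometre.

4776 km

Δλ = 145.767 − -171.750 = 317.517°; wrapped into (−180°, 180°]: -42.483°.
Δφ = -32.646 − -13.833 = -18.813°.
a = sin²(Δφ/2) + cos φ₁ · cos φ₂ · sin²(Δλ/2) = 0.134031.
c = 2·atan2(√a, √(1−a)) = 0.74963 rad → d = 6371·c ≈ 4775.92 km.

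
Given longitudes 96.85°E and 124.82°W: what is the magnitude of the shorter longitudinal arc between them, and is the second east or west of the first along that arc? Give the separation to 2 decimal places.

138.33° east

Raw difference: -124.82 − 96.85 = -221.67°.
Normalise into (−180°, 180°]: -221.67° + 360° = 138.33°.
Positive ⇒ the second point lies to the east; separation 138.33°.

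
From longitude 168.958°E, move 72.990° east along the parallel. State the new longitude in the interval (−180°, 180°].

Start at +168.958°; shift +72.990° → +241.948°.
+241.948° lies outside (−180°, 180°]; subtract 360° → -118.052°.

118.052°W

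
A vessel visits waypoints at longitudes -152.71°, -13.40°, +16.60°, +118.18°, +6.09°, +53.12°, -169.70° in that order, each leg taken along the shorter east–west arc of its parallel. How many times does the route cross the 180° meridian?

1

Leg 1: -152.71° → -13.40°, shortest Δλ = 139.31° (east) — does not cross 180°.
Leg 2: -13.40° → +16.60°, shortest Δλ = 30.0° (east) — does not cross 180°.
Leg 3: +16.60° → +118.18°, shortest Δλ = 101.58° (east) — does not cross 180°.
Leg 4: +118.18° → +6.09°, shortest Δλ = -112.09° (west) — does not cross 180°.
Leg 5: +6.09° → +53.12°, shortest Δλ = 47.03° (east) — does not cross 180°.
Leg 6: +53.12° → -169.70°, shortest Δλ = 137.18° (east) — crosses 180°.
Total crossings: 1.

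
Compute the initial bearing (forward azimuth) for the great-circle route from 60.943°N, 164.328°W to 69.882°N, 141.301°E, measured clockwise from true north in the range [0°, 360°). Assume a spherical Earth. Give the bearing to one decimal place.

315.1°

Δλ = 141.301 − -164.328 = 305.629°; wrapped into (−180°, 180°]: -54.371°.
θ = atan2( sin Δλ · cos φ₂ , cos φ₁ · sin φ₂ − sin φ₁ · cos φ₂ · cos Δλ )
  = atan2(-0.27957, 0.28090) = -44.864° → normalised to [0°, 360°): 315.136°.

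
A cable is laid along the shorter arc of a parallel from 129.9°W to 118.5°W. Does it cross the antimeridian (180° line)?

No

Signed shortest Δλ = ((-118.5 − -129.9 + 180) mod 360) − 180 = 11.4°.
Going east by 11.4° from -129.9° reaches -118.5° without touching 180°.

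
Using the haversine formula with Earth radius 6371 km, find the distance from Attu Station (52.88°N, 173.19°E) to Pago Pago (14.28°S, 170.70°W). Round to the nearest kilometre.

Δλ = -170.70 − 173.19 = -343.89°; wrapped into (−180°, 180°]: 16.11°.
Δφ = -14.28 − 52.88 = -67.16°.
a = sin²(Δφ/2) + cos φ₁ · cos φ₂ · sin²(Δλ/2) = 0.317404.
c = 2·atan2(√a, √(1−a)) = 1.19696 rad → d = 6371·c ≈ 7625.81 km.

7626 km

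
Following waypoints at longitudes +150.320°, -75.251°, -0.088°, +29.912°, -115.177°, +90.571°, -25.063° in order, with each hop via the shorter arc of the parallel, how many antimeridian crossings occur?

Leg 1: +150.320° → -75.251°, shortest Δλ = 134.429° (east) — crosses 180°.
Leg 2: -75.251° → -0.088°, shortest Δλ = 75.163° (east) — does not cross 180°.
Leg 3: -0.088° → +29.912°, shortest Δλ = 30.0° (east) — does not cross 180°.
Leg 4: +29.912° → -115.177°, shortest Δλ = -145.089° (west) — does not cross 180°.
Leg 5: -115.177° → +90.571°, shortest Δλ = -154.252° (west) — crosses 180°.
Leg 6: +90.571° → -25.063°, shortest Δλ = -115.634° (west) — does not cross 180°.
Total crossings: 2.

2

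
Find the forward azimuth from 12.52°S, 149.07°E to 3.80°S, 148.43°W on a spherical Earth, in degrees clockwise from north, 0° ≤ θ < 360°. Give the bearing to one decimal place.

87.7°

Δλ = -148.43 − 149.07 = -297.50°; wrapped into (−180°, 180°]: 62.50°.
θ = atan2( sin Δλ · cos φ₂ , cos φ₁ · sin φ₂ − sin φ₁ · cos φ₂ · cos Δλ )
  = atan2(0.88506, 0.03518) = 87.724° → normalised to [0°, 360°): 87.724°.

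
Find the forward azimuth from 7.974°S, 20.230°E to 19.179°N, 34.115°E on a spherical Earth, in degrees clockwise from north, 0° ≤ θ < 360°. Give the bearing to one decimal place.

26.6°

Δλ = 34.115 − 20.230 = 13.885°.
θ = atan2( sin Δλ · cos φ₂ , cos φ₁ · sin φ₂ − sin φ₁ · cos φ₂ · cos Δλ )
  = atan2(0.22665, 0.45254) = 26.604° → normalised to [0°, 360°): 26.604°.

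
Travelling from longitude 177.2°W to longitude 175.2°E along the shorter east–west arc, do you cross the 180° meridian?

Yes

Naïve |175.2 − -177.2| = 352.4° > 180°, so the shorter arc goes the other way round — across 180°.
Signed shortest Δλ = ((175.2 − -177.2 + 180) mod 360) − 180 = -7.6°.
Going west by 7.6° from -177.2° passes through 180° before reaching +175.2°.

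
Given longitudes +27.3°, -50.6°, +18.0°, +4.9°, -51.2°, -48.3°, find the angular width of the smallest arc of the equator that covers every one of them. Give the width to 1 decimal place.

78.5°

Sort the longitudes: -51.2°, -50.6°, -48.3°, +4.9°, +18.0°, +27.3°.
Eastward gaps between consecutive values (wrapping around): 0.6°, 2.3°, 53.2°, 13.1°, 9.3°, 281.5°.
Largest gap = 281.5° ⇒ minimal covering band is its complement: 360° − 281.5° = 78.5°.
Band runs from -51.2° eastward to +27.3°.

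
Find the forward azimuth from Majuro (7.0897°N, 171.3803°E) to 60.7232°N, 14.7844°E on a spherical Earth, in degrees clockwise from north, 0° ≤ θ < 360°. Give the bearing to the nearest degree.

Δλ = 14.7844 − 171.3803 = -156.5959°.
θ = atan2( sin Δλ · cos φ₂ , cos φ₁ · sin φ₂ − sin φ₁ · cos φ₂ · cos Δλ )
  = atan2(-0.19425, 0.92099) = -11.910° → normalised to [0°, 360°): 348.090°.

348°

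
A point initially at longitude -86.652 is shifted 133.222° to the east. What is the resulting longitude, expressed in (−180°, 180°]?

+46.570°

Start at -86.652°; shift +133.222° → +46.570°.
+46.570° already lies in (−180°, 180°].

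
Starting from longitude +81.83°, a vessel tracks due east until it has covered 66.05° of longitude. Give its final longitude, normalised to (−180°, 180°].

+147.88°

Start at +81.83°; shift +66.05° → +147.88°.
+147.88° already lies in (−180°, 180°].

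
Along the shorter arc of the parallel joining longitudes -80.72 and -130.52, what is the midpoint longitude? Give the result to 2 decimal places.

-105.62°

Signed shortest Δλ from -80.72° to -130.52° is -49.80°.
Midpoint longitude = -80.72° + (-49.80°)/2 = -80.72° − 24.90° = -105.62°.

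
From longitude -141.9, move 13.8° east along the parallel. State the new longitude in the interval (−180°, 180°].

Start at -141.9°; shift +13.8° → -128.1°.
-128.1° already lies in (−180°, 180°].

-128.1°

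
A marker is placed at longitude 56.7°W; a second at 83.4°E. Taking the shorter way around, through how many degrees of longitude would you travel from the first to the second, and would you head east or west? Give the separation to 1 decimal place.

140.1° east

Raw difference: 83.4 − -56.7 = 140.1°.
Normalise into (−180°, 180°]: 140.1° stays 140.1°.
Positive ⇒ the second point lies to the east; separation 140.1°.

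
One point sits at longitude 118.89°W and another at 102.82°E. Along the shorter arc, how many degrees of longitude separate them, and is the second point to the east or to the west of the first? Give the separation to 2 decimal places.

138.29° west

Raw difference: 102.82 − -118.89 = 221.71°.
Normalise into (−180°, 180°]: 221.71° − 360° = -138.29°.
Negative ⇒ the second point lies to the west; separation 138.29°.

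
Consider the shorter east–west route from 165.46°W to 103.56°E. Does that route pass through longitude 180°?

Yes

Naïve |103.56 − -165.46| = 269.02° > 180°, so the shorter arc goes the other way round — across 180°.
Signed shortest Δλ = ((103.56 − -165.46 + 180) mod 360) − 180 = -90.98°.
Going west by 90.98° from -165.46° passes through 180° before reaching +103.56°.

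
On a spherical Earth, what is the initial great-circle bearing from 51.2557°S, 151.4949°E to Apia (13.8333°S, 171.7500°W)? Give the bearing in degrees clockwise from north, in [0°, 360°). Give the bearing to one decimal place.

51.8°

Δλ = -171.7500 − 151.4949 = -323.2449°; wrapped into (−180°, 180°]: 36.7551°.
θ = atan2( sin Δλ · cos φ₂ , cos φ₁ · sin φ₂ − sin φ₁ · cos φ₂ · cos Δλ )
  = atan2(0.58104, 0.45713) = 51.806° → normalised to [0°, 360°): 51.806°.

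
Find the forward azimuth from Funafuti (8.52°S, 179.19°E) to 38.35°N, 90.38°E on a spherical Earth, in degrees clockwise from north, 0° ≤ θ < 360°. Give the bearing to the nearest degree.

308°

Δλ = 90.38 − 179.19 = -88.81°.
θ = atan2( sin Δλ · cos φ₂ , cos φ₁ · sin φ₂ − sin φ₁ · cos φ₂ · cos Δλ )
  = atan2(-0.78407, 0.61603) = -51.844° → normalised to [0°, 360°): 308.156°.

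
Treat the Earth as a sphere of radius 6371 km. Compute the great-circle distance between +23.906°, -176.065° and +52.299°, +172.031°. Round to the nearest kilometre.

3315 km

Δλ = 172.031 − -176.065 = 348.096°; wrapped into (−180°, 180°]: -11.904°.
Δφ = 52.299 − 23.906 = 28.393°.
a = sin²(Δφ/2) + cos φ₁ · cos φ₂ · sin²(Δλ/2) = 0.066158.
c = 2·atan2(√a, √(1−a)) = 0.52027 rad → d = 6371·c ≈ 3314.66 km.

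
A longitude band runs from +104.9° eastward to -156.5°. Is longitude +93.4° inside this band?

No

Band width going east from +104.9° to -156.5°: ((-156.5 − 104.9) mod 360) = 98.6°.
Offset of +93.4° east of the west edge: ((93.4 − 104.9) mod 360) = 348.5°.
348.5° > 98.6° ⇒ outside.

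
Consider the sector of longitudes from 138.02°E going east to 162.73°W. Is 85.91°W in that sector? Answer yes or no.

No

Band width going east from +138.02° to -162.73°: ((-162.73 − 138.02) mod 360) = 59.25°.
Offset of -85.91° east of the west edge: ((-85.91 − 138.02) mod 360) = 136.07°.
136.07° > 59.25° ⇒ outside.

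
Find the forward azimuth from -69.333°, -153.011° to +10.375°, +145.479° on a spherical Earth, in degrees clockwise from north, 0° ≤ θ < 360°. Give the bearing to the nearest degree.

300°

Δλ = 145.479 − -153.011 = 298.490°; wrapped into (−180°, 180°]: -61.510°.
θ = atan2( sin Δλ · cos φ₂ , cos φ₁ · sin φ₂ − sin φ₁ · cos φ₂ · cos Δλ )
  = atan2(-0.86453, 0.50257) = -59.830° → normalised to [0°, 360°): 300.170°.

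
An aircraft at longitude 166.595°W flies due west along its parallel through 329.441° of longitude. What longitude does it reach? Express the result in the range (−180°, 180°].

Start at -166.595°; shift −329.441° → -496.036°.
-496.036° lies outside (−180°, 180°]; add 360° → -136.036°.

136.036°W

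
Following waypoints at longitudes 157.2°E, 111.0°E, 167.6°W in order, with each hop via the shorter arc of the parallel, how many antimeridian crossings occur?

Leg 1: +157.2° → +111.0°, shortest Δλ = -46.2° (west) — does not cross 180°.
Leg 2: +111.0° → -167.6°, shortest Δλ = 81.4° (east) — crosses 180°.
Total crossings: 1.

1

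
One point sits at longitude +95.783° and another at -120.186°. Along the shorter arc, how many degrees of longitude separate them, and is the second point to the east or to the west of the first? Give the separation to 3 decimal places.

Raw difference: -120.186 − 95.783 = -215.969°.
Normalise into (−180°, 180°]: -215.969° + 360° = 144.031°.
Positive ⇒ the second point lies to the east; separation 144.031°.

144.031° east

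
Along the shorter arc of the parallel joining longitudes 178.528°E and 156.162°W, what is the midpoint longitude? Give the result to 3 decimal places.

168.817°W

Signed shortest Δλ from +178.528° to -156.162° is +25.310°.
Midpoint longitude = +178.528° + (+25.310°)/2 = +178.528° + 12.655° = +191.183°.
Normalise into (−180°, 180°]: -168.817°.
(The naïve average (+178.528 + -156.162)/2 = 11.183° is on the wrong side of the globe.)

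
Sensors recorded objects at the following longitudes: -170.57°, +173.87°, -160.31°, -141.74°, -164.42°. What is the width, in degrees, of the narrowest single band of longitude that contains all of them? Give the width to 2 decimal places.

Sort the longitudes: -170.57°, -164.42°, -160.31°, -141.74°, +173.87°.
Eastward gaps between consecutive values (wrapping around): 6.15°, 4.11°, 18.57°, 315.61°, 15.56°.
Largest gap = 315.61° ⇒ minimal covering band is its complement: 360° − 315.61° = 44.39°.
Band runs from +173.87° eastward to -141.74°, crossing the antimeridian.

44.39°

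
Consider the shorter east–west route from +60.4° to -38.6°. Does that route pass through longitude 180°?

No

Signed shortest Δλ = ((-38.6 − 60.4 + 180) mod 360) − 180 = -99.0°.
Going west by 99.0° from +60.4° reaches -38.6° without touching 180°.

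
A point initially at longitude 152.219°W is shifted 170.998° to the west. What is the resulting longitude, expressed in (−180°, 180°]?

Start at -152.219°; shift −170.998° → -323.217°.
-323.217° lies outside (−180°, 180°]; add 360° → +36.783°.

36.783°E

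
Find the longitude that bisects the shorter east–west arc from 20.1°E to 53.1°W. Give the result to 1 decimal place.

Signed shortest Δλ from +20.1° to -53.1° is -73.2°.
Midpoint longitude = +20.1° + (-73.2°)/2 = +20.1° − 36.6° = -16.5°.

16.5°W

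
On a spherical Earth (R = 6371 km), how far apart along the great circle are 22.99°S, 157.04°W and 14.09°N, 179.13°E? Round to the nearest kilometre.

4871 km

Δλ = 179.13 − -157.04 = 336.17°; wrapped into (−180°, 180°]: -23.83°.
Δφ = 14.09 − -22.99 = 37.08°.
a = sin²(Δφ/2) + cos φ₁ · cos φ₂ · sin²(Δλ/2) = 0.139162.
c = 2·atan2(√a, √(1−a)) = 0.76458 rad → d = 6371·c ≈ 4871.12 km.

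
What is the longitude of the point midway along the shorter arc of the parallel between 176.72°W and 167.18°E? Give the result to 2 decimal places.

175.23°E

Signed shortest Δλ from -176.72° to +167.18° is -16.10°.
Midpoint longitude = -176.72° + (-16.10°)/2 = -176.72° − 8.05° = -184.77°.
Normalise into (−180°, 180°]: +175.23°.
(The naïve average (-176.72 + +167.18)/2 = -4.77° is on the wrong side of the globe.)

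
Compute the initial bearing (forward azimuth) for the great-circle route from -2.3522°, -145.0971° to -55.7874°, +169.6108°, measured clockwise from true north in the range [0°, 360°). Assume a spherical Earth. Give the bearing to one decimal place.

206.3°

Δλ = 169.6108 − -145.0971 = 314.7079°; wrapped into (−180°, 180°]: -45.2921°.
θ = atan2( sin Δλ · cos φ₂ , cos φ₁ · sin φ₂ − sin φ₁ · cos φ₂ · cos Δλ )
  = atan2(-0.39960, -0.81003) = -153.742° → normalised to [0°, 360°): 206.258°.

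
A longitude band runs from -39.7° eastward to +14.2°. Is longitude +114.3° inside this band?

Band width going east from -39.7° to +14.2°: ((14.2 − -39.7) mod 360) = 53.9°.
Offset of +114.3° east of the west edge: ((114.3 − -39.7) mod 360) = 154.0°.
154.0° > 53.9° ⇒ outside.

No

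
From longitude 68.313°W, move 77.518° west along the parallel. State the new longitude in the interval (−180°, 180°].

Start at -68.313°; shift −77.518° → -145.831°.
-145.831° already lies in (−180°, 180°].

145.831°W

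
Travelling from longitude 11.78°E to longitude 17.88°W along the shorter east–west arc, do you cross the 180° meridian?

Signed shortest Δλ = ((-17.88 − 11.78 + 180) mod 360) − 180 = -29.66°.
Going west by 29.66° from +11.78° reaches -17.88° without touching 180°.

No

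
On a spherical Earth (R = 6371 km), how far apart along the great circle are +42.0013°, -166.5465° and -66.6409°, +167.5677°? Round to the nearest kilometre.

Δλ = 167.5677 − -166.5465 = 334.1142°; wrapped into (−180°, 180°]: -25.8858°.
Δφ = -66.6409 − 42.0013 = -108.6422°.
a = sin²(Δφ/2) + cos φ₁ · cos φ₂ · sin²(Δλ/2) = 0.674610.
c = 2·atan2(√a, √(1−a)) = 1.92754 rad → d = 6371·c ≈ 12280.33 km.

12280 km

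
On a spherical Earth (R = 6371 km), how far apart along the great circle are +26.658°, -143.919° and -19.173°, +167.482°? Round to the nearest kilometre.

7310 km

Δλ = 167.482 − -143.919 = 311.401°; wrapped into (−180°, 180°]: -48.599°.
Δφ = -19.173 − 26.658 = -45.831°.
a = sin²(Δφ/2) + cos φ₁ · cos φ₂ · sin²(Δλ/2) = 0.294554.
c = 2·atan2(√a, √(1−a)) = 1.14736 rad → d = 6371·c ≈ 7309.86 km.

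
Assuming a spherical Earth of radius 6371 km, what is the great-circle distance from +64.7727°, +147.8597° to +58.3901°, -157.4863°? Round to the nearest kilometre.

Δλ = -157.4863 − 147.8597 = -305.3460°; wrapped into (−180°, 180°]: 54.6540°.
Δφ = 58.3901 − 64.7727 = -6.3826°.
a = sin²(Δφ/2) + cos φ₁ · cos φ₂ · sin²(Δλ/2) = 0.050177.
c = 2·atan2(√a, √(1−a)) = 0.45184 rad → d = 6371·c ≈ 2878.67 km.

2879 km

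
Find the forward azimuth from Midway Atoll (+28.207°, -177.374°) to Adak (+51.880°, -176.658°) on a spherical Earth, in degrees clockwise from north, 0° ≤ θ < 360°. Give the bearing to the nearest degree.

1°

Δλ = -176.658 − -177.374 = 0.716°.
θ = atan2( sin Δλ · cos φ₂ , cos φ₁ · sin φ₂ − sin φ₁ · cos φ₂ · cos Δλ )
  = atan2(0.00771, 0.40154) = 1.101° → normalised to [0°, 360°): 1.101°.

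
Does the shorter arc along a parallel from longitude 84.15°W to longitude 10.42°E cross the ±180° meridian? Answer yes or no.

No

Signed shortest Δλ = ((10.42 − -84.15 + 180) mod 360) − 180 = 94.57°.
Going east by 94.57° from -84.15° reaches +10.42° without touching 180°.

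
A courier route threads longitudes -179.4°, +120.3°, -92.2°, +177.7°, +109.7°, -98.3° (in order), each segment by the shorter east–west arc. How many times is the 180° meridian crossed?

4

Leg 1: -179.4° → +120.3°, shortest Δλ = -60.3° (west) — crosses 180°.
Leg 2: +120.3° → -92.2°, shortest Δλ = 147.5° (east) — crosses 180°.
Leg 3: -92.2° → +177.7°, shortest Δλ = -90.1° (west) — crosses 180°.
Leg 4: +177.7° → +109.7°, shortest Δλ = -68.0° (west) — does not cross 180°.
Leg 5: +109.7° → -98.3°, shortest Δλ = 152.0° (east) — crosses 180°.
Total crossings: 4.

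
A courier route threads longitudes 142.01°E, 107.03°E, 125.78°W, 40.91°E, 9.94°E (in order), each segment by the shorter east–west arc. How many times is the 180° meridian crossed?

Leg 1: +142.01° → +107.03°, shortest Δλ = -34.98° (west) — does not cross 180°.
Leg 2: +107.03° → -125.78°, shortest Δλ = 127.19° (east) — crosses 180°.
Leg 3: -125.78° → +40.91°, shortest Δλ = 166.69° (east) — does not cross 180°.
Leg 4: +40.91° → +9.94°, shortest Δλ = -30.97° (west) — does not cross 180°.
Total crossings: 1.

1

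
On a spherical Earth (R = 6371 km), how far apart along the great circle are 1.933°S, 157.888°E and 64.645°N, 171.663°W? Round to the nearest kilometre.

Δλ = -171.663 − 157.888 = -329.551°; wrapped into (−180°, 180°]: 30.449°.
Δφ = 64.645 − -1.933 = 66.578°.
a = sin²(Δφ/2) + cos φ₁ · cos φ₂ · sin²(Δλ/2) = 0.330763.
c = 2·atan2(√a, √(1−a)) = 1.22550 rad → d = 6371·c ≈ 7807.68 km.

7808 km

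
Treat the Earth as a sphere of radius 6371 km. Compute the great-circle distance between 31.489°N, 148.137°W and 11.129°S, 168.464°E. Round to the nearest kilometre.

6619 km

Δλ = 168.464 − -148.137 = 316.601°; wrapped into (−180°, 180°]: -43.399°.
Δφ = -11.129 − 31.489 = -42.618°.
a = sin²(Δφ/2) + cos φ₁ · cos φ₂ · sin²(Δλ/2) = 0.246441.
c = 2·atan2(√a, √(1−a)) = 1.03896 rad → d = 6371·c ≈ 6619.20 km.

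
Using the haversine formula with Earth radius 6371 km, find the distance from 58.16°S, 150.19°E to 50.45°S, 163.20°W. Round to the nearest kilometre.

Δλ = -163.20 − 150.19 = -313.39°; wrapped into (−180°, 180°]: 46.61°.
Δφ = -50.45 − -58.16 = 7.71°.
a = sin²(Δφ/2) + cos φ₁ · cos φ₂ · sin²(Δλ/2) = 0.057098.
c = 2·atan2(√a, √(1−a)) = 0.48257 rad → d = 6371·c ≈ 3074.46 km.

3074 km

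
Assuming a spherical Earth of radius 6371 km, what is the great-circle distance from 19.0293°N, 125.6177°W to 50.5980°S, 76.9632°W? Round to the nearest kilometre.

Δλ = -76.9632 − -125.6177 = 48.6545°.
Δφ = -50.5980 − 19.0293 = -69.6273°.
a = sin²(Δφ/2) + cos φ₁ · cos φ₂ · sin²(Δλ/2) = 0.427770.
c = 2·atan2(√a, √(1−a)) = 1.42583 rad → d = 6371·c ≈ 9083.95 km.

9084 km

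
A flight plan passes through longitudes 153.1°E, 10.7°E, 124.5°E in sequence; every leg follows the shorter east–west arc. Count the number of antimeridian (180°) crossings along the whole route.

0

Leg 1: +153.1° → +10.7°, shortest Δλ = -142.4° (west) — does not cross 180°.
Leg 2: +10.7° → +124.5°, shortest Δλ = 113.8° (east) — does not cross 180°.
Total crossings: 0.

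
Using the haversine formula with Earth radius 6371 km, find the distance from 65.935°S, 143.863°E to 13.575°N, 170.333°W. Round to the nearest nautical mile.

Δλ = -170.333 − 143.863 = -314.196°; wrapped into (−180°, 180°]: 45.804°.
Δφ = 13.575 − -65.935 = 79.510°.
a = sin²(Δφ/2) + cos φ₁ · cos φ₂ · sin²(Δλ/2) = 0.468997.
c = 2·atan2(√a, √(1−a)) = 1.50875 rad → d = 6371·c ≈ 9612.25 km ≈ 5190.20 nmi.

5190 nmi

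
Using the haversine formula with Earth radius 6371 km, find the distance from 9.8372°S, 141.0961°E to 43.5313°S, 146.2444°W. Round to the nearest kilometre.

Δλ = -146.2444 − 141.0961 = -287.3405°; wrapped into (−180°, 180°]: 72.6595°.
Δφ = -43.5313 − -9.8372 = -33.6941°.
a = sin²(Δφ/2) + cos φ₁ · cos φ₂ · sin²(Δλ/2) = 0.334710.
c = 2·atan2(√a, √(1−a)) = 1.23388 rad → d = 6371·c ≈ 7861.03 km.

7861 km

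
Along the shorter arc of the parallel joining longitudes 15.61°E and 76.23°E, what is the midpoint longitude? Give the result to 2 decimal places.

Signed shortest Δλ from +15.61° to +76.23° is +60.62°.
Midpoint longitude = +15.61° + (+60.62°)/2 = +15.61° + 30.31° = +45.92°.

45.92°E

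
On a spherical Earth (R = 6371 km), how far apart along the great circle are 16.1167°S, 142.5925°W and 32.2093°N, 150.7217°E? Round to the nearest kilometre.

8895 km

Δλ = 150.7217 − -142.5925 = 293.3142°; wrapped into (−180°, 180°]: -66.6858°.
Δφ = 32.2093 − -16.1167 = 48.3260°.
a = sin²(Δφ/2) + cos φ₁ · cos φ₂ · sin²(Δλ/2) = 0.413128.
c = 2·atan2(√a, √(1−a)) = 1.39617 rad → d = 6371·c ≈ 8894.98 km.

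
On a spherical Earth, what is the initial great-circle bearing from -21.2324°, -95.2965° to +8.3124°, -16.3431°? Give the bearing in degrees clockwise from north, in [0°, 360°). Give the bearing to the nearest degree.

Δλ = -16.3431 − -95.2965 = 78.9534°.
θ = atan2( sin Δλ · cos φ₂ , cos φ₁ · sin φ₂ − sin φ₁ · cos φ₂ · cos Δλ )
  = atan2(0.97116, 0.20342) = 78.170° → normalised to [0°, 360°): 78.170°.

78°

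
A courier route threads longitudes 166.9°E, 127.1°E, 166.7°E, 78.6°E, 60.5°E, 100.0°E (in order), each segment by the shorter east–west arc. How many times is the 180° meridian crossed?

0

Leg 1: +166.9° → +127.1°, shortest Δλ = -39.8° (west) — does not cross 180°.
Leg 2: +127.1° → +166.7°, shortest Δλ = 39.6° (east) — does not cross 180°.
Leg 3: +166.7° → +78.6°, shortest Δλ = -88.1° (west) — does not cross 180°.
Leg 4: +78.6° → +60.5°, shortest Δλ = -18.1° (west) — does not cross 180°.
Leg 5: +60.5° → +100.0°, shortest Δλ = 39.5° (east) — does not cross 180°.
Total crossings: 0.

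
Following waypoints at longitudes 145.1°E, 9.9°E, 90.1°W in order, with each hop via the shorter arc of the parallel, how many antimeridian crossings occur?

0

Leg 1: +145.1° → +9.9°, shortest Δλ = -135.2° (west) — does not cross 180°.
Leg 2: +9.9° → -90.1°, shortest Δλ = -100.0° (west) — does not cross 180°.
Total crossings: 0.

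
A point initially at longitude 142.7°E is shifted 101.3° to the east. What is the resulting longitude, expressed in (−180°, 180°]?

116.0°W

Start at +142.7°; shift +101.3° → +244.0°.
+244.0° lies outside (−180°, 180°]; subtract 360° → -116.0°.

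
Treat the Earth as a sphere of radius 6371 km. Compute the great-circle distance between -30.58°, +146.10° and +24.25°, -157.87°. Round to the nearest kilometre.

Δλ = -157.87 − 146.10 = -303.97°; wrapped into (−180°, 180°]: 56.03°.
Δφ = 24.25 − -30.58 = 54.83°.
a = sin²(Δφ/2) + cos φ₁ · cos φ₂ · sin²(Δλ/2) = 0.385175.
c = 2·atan2(√a, √(1−a)) = 1.33908 rad → d = 6371·c ≈ 8531.27 km.

8531 km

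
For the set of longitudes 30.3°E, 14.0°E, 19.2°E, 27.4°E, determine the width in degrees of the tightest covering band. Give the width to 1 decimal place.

Sort the longitudes: +14.0°, +19.2°, +27.4°, +30.3°.
Eastward gaps between consecutive values (wrapping around): 5.2°, 8.2°, 2.9°, 343.7°.
Largest gap = 343.7° ⇒ minimal covering band is its complement: 360° − 343.7° = 16.3°.
Band runs from +14.0° eastward to +30.3°.

16.3°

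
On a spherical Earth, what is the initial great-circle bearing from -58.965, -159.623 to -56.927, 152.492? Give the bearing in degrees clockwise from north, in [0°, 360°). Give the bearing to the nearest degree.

Δλ = 152.492 − -159.623 = 312.115°; wrapped into (−180°, 180°]: -47.885°.
θ = atan2( sin Δλ · cos φ₂ , cos φ₁ · sin φ₂ − sin φ₁ · cos φ₂ · cos Δλ )
  = atan2(-0.40481, -0.11845) = -106.310° → normalised to [0°, 360°): 253.690°.

254°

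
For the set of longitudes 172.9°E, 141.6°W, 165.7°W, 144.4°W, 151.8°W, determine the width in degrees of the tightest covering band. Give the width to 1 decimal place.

Sort the longitudes: -165.7°, -151.8°, -144.4°, -141.6°, +172.9°.
Eastward gaps between consecutive values (wrapping around): 13.9°, 7.4°, 2.8°, 314.5°, 21.4°.
Largest gap = 314.5° ⇒ minimal covering band is its complement: 360° − 314.5° = 45.5°.
Band runs from +172.9° eastward to -141.6°, crossing the antimeridian.

45.5°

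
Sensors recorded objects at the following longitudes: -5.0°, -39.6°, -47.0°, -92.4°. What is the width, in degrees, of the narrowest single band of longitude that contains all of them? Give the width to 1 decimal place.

87.4°

Sort the longitudes: -92.4°, -47.0°, -39.6°, -5.0°.
Eastward gaps between consecutive values (wrapping around): 45.4°, 7.4°, 34.6°, 272.6°.
Largest gap = 272.6° ⇒ minimal covering band is its complement: 360° − 272.6° = 87.4°.
Band runs from -92.4° eastward to -5.0°.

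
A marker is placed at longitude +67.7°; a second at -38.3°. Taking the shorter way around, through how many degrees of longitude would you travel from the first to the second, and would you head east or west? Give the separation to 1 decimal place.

Raw difference: -38.3 − 67.7 = -106.0°.
Normalise into (−180°, 180°]: -106.0° stays -106.0°.
Negative ⇒ the second point lies to the west; separation 106.0°.

106.0° west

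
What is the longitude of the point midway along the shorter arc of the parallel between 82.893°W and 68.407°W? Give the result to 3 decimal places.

75.650°W

Signed shortest Δλ from -82.893° to -68.407° is +14.486°.
Midpoint longitude = -82.893° + (+14.486°)/2 = -82.893° + 7.243° = -75.650°.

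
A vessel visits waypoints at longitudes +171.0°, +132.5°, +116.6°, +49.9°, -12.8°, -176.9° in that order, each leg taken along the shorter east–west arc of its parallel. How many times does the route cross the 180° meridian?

Leg 1: +171.0° → +132.5°, shortest Δλ = -38.5° (west) — does not cross 180°.
Leg 2: +132.5° → +116.6°, shortest Δλ = -15.9° (west) — does not cross 180°.
Leg 3: +116.6° → +49.9°, shortest Δλ = -66.7° (west) — does not cross 180°.
Leg 4: +49.9° → -12.8°, shortest Δλ = -62.7° (west) — does not cross 180°.
Leg 5: -12.8° → -176.9°, shortest Δλ = -164.1° (west) — does not cross 180°.
Total crossings: 0.

0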